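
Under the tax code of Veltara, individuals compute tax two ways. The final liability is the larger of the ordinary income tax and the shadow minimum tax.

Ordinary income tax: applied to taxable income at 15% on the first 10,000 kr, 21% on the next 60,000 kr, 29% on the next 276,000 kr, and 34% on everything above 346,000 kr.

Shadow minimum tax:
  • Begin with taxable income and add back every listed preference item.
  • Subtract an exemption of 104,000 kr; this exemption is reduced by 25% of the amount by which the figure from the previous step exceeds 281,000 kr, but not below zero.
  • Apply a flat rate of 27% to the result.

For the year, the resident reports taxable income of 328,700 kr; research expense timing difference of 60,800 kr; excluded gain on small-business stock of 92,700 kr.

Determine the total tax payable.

115,695 kr

Ordinary income tax:
  10,000 kr × 15% = 1,500 kr
  60,000 kr × 21% = 12,600 kr
  258,700 kr × 29% = 75,023 kr
  → 89,123 kr

Shadow minimum tax:
  Adjusted income: 328,700 kr + 60,800 kr + 92,700 kr = 482,200 kr
  Exemption: 104,000 kr − 25% × (482,200 kr − 281,000 kr) = 104,000 kr − 50,300 kr = 53,700 kr
  Base: 482,200 kr − 53,700 kr = 428,500 kr
  428,500 kr × 27% = 115,695 kr

115,695 kr > 89,123 kr, so the shadow minimum tax is the binding amount.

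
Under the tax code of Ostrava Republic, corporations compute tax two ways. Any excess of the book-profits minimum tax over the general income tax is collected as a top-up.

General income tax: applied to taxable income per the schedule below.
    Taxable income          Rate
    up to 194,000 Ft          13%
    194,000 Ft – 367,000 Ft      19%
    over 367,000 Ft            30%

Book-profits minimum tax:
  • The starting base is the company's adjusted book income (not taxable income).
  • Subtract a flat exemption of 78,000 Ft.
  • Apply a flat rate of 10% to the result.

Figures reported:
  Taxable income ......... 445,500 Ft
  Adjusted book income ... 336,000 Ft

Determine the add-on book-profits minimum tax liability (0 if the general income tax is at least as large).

Book-profits minimum tax:
  Base (adjusted book income): 336,000 Ft
  Less exemption 78,000 Ft → base 258,000 Ft
  258,000 Ft × 10% = 25,800 Ft

General income tax:
  194,000 Ft × 13% = 25,220 Ft
  173,000 Ft × 19% = 32,870 Ft
  78,500 Ft × 30% = 23,550 Ft
  → 81,640 Ft

25,800 Ft ≤ 81,640 Ft, so no add-on is due.

0 Ft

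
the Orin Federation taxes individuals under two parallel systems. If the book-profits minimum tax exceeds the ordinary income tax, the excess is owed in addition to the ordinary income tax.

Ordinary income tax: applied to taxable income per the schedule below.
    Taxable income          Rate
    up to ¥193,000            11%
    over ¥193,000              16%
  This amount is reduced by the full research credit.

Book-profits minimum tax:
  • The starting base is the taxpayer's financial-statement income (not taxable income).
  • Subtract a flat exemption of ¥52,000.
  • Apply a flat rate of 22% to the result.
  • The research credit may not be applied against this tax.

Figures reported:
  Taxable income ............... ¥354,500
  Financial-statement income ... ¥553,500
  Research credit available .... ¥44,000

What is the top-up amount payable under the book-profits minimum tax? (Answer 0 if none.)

Book-profits minimum tax:
  Base (financial-statement income): ¥553,500
  Less exemption ¥52,000 → base ¥501,500
  ¥501,500 × 22% = ¥110,330

Ordinary income tax:
  ¥193,000 × 11% = ¥21,230
  ¥161,500 × 16% = ¥25,840
  → ¥47,070
  Less research credit ¥44,000 → ¥3,070

Excess of book-profits minimum tax over ordinary income tax: ¥110,330 − ¥3,070 = ¥107,260.

¥107,260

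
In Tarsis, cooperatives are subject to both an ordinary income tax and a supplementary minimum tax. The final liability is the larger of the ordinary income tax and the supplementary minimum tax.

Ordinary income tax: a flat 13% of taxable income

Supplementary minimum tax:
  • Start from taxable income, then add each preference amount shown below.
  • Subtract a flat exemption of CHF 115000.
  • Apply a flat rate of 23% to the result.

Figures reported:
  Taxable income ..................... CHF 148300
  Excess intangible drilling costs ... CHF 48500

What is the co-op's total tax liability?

CHF 19279

Ordinary income tax:
  CHF 148300 × 13% = CHF 19279

Supplementary minimum tax:
  Adjusted income: CHF 148300 + CHF 48500 = CHF 196800
  Less exemption CHF 115000 → base CHF 81800
  CHF 81800 × 23% = CHF 18814

CHF 19279 > CHF 18814, so the ordinary income tax governs.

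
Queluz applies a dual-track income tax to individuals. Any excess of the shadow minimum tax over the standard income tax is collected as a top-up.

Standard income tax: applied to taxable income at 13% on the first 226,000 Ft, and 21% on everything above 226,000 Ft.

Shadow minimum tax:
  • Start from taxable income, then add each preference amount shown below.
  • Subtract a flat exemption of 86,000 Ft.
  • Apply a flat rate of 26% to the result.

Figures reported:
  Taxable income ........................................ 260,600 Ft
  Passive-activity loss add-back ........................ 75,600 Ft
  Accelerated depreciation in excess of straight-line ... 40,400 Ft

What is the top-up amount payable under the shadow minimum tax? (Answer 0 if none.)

38,910 Ft

Standard income tax:
  226,000 Ft × 13% = 29,380 Ft
  34,600 Ft × 21% = 7,266 Ft
  → 36,646 Ft

Shadow minimum tax:
  Adjusted income: 260,600 Ft + 75,600 Ft + 40,400 Ft = 376,600 Ft
  Less exemption 86,000 Ft → base 290,600 Ft
  290,600 Ft × 26% = 75,556 Ft

Excess of shadow minimum tax over standard income tax: 75,556 Ft − 36,646 Ft = 38,910 Ft.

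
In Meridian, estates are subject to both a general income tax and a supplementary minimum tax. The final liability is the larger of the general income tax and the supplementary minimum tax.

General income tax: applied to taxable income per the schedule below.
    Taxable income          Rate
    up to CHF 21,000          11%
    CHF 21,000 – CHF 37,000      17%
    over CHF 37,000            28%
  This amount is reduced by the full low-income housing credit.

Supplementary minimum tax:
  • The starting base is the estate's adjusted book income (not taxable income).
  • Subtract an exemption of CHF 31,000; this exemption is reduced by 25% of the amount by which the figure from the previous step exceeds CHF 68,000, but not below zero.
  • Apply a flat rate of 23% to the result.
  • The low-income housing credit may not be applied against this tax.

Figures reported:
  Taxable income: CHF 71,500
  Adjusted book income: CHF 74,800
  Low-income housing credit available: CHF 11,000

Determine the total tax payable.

CHF 10,465

Supplementary minimum tax:
  Base (adjusted book income): CHF 74,800
  Exemption: CHF 31,000 − 25% × (CHF 74,800 − CHF 68,000) = CHF 31,000 − CHF 1,700 = CHF 29,300
  Base: CHF 74,800 − CHF 29,300 = CHF 45,500
  CHF 45,500 × 23% = CHF 10,465

General income tax:
  CHF 21,000 × 11% = CHF 2,310
  CHF 16,000 × 17% = CHF 2,720
  CHF 34,500 × 28% = CHF 9,660
  → CHF 14,690
  Less low-income housing credit CHF 11,000 → CHF 3,690

CHF 10,465 > CHF 3,690, so the supplementary minimum tax is the binding amount.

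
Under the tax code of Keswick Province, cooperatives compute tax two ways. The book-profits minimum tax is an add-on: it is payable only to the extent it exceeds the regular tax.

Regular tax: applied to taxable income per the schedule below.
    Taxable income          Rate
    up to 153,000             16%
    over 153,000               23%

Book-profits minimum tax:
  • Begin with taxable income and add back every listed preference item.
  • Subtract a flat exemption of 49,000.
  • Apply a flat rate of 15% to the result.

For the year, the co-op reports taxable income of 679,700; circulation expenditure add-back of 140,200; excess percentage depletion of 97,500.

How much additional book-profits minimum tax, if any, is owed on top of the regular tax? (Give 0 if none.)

0

Book-profits minimum tax:
  Adjusted income: 679,700 + 140,200 + 97,500 = 917,400
  Less exemption 49,000 → base 868,400
  868,400 × 15% = 130,260

Regular tax:
  153,000 × 16% = 24,480
  526,700 × 23% = 121,141
  → 145,621

130,260 ≤ 145,621, so no add-on is due.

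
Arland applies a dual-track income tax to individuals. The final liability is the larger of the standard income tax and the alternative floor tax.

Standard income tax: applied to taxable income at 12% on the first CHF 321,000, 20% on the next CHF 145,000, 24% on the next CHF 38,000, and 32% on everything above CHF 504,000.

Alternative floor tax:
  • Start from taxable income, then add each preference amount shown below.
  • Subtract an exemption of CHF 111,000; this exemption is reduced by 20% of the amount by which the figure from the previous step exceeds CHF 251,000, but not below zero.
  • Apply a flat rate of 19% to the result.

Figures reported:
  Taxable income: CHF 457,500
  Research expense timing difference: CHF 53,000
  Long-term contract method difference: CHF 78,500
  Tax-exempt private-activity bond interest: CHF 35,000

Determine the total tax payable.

Alternative floor tax:
  Adjusted income: CHF 457,500 + CHF 53,000 + CHF 78,500 + CHF 35,000 = CHF 624,000
  Exemption: CHF 111,000 − 20% × (CHF 624,000 − CHF 251,000) = CHF 111,000 − CHF 74,600 = CHF 36,400
  Base: CHF 624,000 − CHF 36,400 = CHF 587,600
  CHF 587,600 × 19% = CHF 111,644

Standard income tax:
  CHF 321,000 × 12% = CHF 38,520
  CHF 136,500 × 20% = CHF 27,300
  → CHF 65,820

CHF 111,644 > CHF 65,820, so the alternative floor tax is the binding amount.

CHF 111,644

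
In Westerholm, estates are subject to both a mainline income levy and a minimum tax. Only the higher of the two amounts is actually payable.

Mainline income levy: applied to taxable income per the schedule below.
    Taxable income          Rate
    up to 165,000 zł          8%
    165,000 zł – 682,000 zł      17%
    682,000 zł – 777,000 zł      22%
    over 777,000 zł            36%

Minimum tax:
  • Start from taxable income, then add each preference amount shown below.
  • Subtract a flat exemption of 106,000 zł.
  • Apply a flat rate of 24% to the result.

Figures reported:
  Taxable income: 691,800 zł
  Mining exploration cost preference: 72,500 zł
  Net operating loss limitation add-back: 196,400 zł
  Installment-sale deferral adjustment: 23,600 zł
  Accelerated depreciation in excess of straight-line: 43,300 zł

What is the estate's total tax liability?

Mainline income levy:
  165,000 zł × 8% = 13,200 zł
  517,000 zł × 17% = 87,890 zł
  9,800 zł × 22% = 2,156 zł
  → 103,246 zł

Minimum tax:
  Adjusted income: 691,800 zł + 72,500 zł + 196,400 zł + 23,600 zł + 43,300 zł = 1,027,600 zł
  Less exemption 106,000 zł → base 921,600 zł
  921,600 zł × 24% = 221,184 zł

221,184 zł > 103,246 zł, so the minimum tax is the binding amount.

221,184 zł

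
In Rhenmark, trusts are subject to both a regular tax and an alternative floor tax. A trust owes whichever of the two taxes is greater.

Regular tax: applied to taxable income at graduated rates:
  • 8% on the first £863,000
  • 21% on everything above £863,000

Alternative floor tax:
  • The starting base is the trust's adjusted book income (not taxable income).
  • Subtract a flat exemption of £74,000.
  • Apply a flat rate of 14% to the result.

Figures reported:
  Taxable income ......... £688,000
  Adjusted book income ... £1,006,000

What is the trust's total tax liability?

£130,480

Regular tax:
  £688,000 × 8% = £55,040

Alternative floor tax:
  Base (adjusted book income): £1,006,000
  Less exemption £74,000 → base £932,000
  £932,000 × 14% = £130,480

£130,480 > £55,040, so the alternative floor tax is the binding amount.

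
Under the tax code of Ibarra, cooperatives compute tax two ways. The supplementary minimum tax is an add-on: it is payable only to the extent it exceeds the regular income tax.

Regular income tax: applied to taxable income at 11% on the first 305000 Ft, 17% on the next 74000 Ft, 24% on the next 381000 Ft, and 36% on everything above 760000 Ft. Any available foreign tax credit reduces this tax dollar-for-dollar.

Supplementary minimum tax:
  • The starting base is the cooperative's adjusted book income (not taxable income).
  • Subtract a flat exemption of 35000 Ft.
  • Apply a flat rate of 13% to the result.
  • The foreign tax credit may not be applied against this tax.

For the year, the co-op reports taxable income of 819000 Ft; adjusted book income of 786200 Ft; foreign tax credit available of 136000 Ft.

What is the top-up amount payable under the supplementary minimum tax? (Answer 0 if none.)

Supplementary minimum tax:
  Base (adjusted book income): 786200 Ft
  Less exemption 35000 Ft → base 751200 Ft
  751200 Ft × 13% = 97656 Ft

Regular income tax:
  305000 Ft × 11% = 33550 Ft
  74000 Ft × 17% = 12580 Ft
  381000 Ft × 24% = 91440 Ft
  59000 Ft × 36% = 21240 Ft
  → 158810 Ft
  Less foreign tax credit 136000 Ft → 22810 Ft

Excess of supplementary minimum tax over regular income tax: 97656 Ft − 22810 Ft = 74846 Ft.

74846 Ft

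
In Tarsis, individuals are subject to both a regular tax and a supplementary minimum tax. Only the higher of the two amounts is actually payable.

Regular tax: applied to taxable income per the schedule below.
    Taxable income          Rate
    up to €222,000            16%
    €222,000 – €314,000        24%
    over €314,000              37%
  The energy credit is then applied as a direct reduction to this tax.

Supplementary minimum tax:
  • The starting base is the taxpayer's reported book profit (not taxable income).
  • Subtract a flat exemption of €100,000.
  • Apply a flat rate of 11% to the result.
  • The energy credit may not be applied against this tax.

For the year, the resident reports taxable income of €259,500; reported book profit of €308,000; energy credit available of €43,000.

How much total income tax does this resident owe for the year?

Supplementary minimum tax:
  Base (reported book profit): €308,000
  Less exemption €100,000 → base €208,000
  €208,000 × 11% = €22,880

Regular tax:
  €222,000 × 16% = €35,520
  €37,500 × 24% = €9,000
  → €44,520
  Less energy credit €43,000 → €1,520

€22,880 > €1,520, so the supplementary minimum tax is the binding amount.

€22,880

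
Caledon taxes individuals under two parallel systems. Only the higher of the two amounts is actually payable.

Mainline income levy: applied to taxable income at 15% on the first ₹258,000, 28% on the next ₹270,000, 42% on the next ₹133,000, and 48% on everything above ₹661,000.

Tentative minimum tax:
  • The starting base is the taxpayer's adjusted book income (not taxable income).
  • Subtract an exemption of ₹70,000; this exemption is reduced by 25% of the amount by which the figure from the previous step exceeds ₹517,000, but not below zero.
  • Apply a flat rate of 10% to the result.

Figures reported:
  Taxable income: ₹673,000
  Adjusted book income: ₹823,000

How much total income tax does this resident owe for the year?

Mainline income levy:
  ₹258,000 × 15% = ₹38,700
  ₹270,000 × 28% = ₹75,600
  ₹133,000 × 42% = ₹55,860
  ₹12,000 × 48% = ₹5,760
  → ₹175,920

Tentative minimum tax:
  Base (adjusted book income): ₹823,000
  Exemption: 25% × (₹823,000 − ₹517,000) = ₹76,500 ≥ ₹70,000, so the exemption is fully phased out
  Base: ₹823,000 − ₹0 = ₹823,000
  ₹823,000 × 10% = ₹82,300

₹175,920 > ₹82,300, so the mainline income levy governs.

₹175,920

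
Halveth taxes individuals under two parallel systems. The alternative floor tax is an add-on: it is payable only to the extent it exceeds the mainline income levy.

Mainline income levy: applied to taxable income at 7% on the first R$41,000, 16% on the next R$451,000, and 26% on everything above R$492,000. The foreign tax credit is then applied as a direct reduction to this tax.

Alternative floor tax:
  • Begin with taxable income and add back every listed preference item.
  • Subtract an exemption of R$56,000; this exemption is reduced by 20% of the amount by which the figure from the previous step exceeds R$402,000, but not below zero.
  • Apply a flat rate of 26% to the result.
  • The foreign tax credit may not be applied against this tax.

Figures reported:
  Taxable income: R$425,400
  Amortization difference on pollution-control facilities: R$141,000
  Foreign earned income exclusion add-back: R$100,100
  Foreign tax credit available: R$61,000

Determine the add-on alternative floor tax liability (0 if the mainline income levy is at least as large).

Mainline income levy:
  R$41,000 × 7% = R$2,870
  R$384,400 × 16% = R$61,504
  → R$64,374
  Less foreign tax credit R$61,000 → R$3,374

Alternative floor tax:
  Adjusted income: R$425,400 + R$141,000 + R$100,100 = R$666,500
  Exemption: R$56,000 − 20% × (R$666,500 − R$402,000) = R$56,000 − R$52,900 = R$3,100
  Base: R$666,500 − R$3,100 = R$663,400
  R$663,400 × 26% = R$172,484

Excess of alternative floor tax over mainline income levy: R$172,484 − R$3,374 = R$169,110.

R$169,110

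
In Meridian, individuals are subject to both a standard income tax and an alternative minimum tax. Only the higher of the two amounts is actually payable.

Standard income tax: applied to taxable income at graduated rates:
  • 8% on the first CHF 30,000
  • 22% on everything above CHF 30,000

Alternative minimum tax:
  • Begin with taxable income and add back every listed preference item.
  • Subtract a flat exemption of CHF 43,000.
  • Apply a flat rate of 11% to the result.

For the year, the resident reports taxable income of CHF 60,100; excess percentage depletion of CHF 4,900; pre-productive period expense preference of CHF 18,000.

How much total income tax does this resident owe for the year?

CHF 9,022

Standard income tax:
  CHF 30,000 × 8% = CHF 2,400
  CHF 30,100 × 22% = CHF 6,622
  → CHF 9,022

Alternative minimum tax:
  Adjusted income: CHF 60,100 + CHF 4,900 + CHF 18,000 = CHF 83,000
  Less exemption CHF 43,000 → base CHF 40,000
  CHF 40,000 × 11% = CHF 4,400

CHF 9,022 > CHF 4,400, so the standard income tax governs.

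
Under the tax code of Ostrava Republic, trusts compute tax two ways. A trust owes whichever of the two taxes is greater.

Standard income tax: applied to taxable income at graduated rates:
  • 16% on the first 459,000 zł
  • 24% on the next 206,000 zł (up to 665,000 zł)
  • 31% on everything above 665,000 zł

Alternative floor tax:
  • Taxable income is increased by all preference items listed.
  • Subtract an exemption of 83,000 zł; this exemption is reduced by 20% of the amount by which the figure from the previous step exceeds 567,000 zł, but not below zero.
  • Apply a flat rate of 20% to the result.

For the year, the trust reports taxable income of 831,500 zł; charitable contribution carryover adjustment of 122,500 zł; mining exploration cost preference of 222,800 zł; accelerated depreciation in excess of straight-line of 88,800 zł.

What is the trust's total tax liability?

Alternative floor tax:
  Adjusted income: 831,500 zł + 122,500 zł + 222,800 zł + 88,800 zł = 1,265,600 zł
  Exemption: 20% × (1,265,600 zł − 567,000 zł) = 139,720 zł ≥ 83,000 zł, so the exemption is fully phased out
  Base: 1,265,600 zł − 0 zł = 1,265,600 zł
  1,265,600 zł × 20% = 253,120 zł

Standard income tax:
  459,000 zł × 16% = 73,440 zł
  206,000 zł × 24% = 49,440 zł
  166,500 zł × 31% = 51,615 zł
  → 174,495 zł

253,120 zł > 174,495 zł, so the alternative floor tax is the binding amount.

253,120 zł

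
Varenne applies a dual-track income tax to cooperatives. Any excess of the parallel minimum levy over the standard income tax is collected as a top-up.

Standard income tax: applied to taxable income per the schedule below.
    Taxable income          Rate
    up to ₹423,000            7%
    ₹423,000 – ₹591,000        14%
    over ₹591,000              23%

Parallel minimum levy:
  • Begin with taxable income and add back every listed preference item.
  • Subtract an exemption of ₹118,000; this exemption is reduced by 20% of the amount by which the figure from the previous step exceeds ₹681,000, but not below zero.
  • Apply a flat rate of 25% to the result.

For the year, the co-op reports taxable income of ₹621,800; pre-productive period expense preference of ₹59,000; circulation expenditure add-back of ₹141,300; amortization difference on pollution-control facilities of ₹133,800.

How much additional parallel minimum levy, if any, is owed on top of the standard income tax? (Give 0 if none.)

₹163,006

Standard income tax:
  ₹423,000 × 7% = ₹29,610
  ₹168,000 × 14% = ₹23,520
  ₹30,800 × 23% = ₹7,084
  → ₹60,214

Parallel minimum levy:
  Adjusted income: ₹621,800 + ₹59,000 + ₹141,300 + ₹133,800 = ₹955,900
  Exemption: ₹118,000 − 20% × (₹955,900 − ₹681,000) = ₹118,000 − ₹54,980 = ₹63,020
  Base: ₹955,900 − ₹63,020 = ₹892,880
  ₹892,880 × 25% = ₹223,220

Excess of parallel minimum levy over standard income tax: ₹223,220 − ₹60,214 = ₹163,006.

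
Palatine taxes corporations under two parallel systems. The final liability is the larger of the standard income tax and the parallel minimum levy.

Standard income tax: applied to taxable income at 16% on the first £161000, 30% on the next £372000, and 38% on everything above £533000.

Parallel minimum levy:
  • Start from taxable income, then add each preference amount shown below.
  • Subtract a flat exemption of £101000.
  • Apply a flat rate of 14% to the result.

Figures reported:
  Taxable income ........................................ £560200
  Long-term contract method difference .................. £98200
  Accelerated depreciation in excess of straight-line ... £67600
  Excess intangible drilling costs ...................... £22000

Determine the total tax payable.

Parallel minimum levy:
  Adjusted income: £560200 + £98200 + £67600 + £22000 = £748000
  Less exemption £101000 → base £647000
  £647000 × 14% = £90580

Standard income tax:
  £161000 × 16% = £25760
  £372000 × 30% = £111600
  £27200 × 38% = £10336
  → £147696

£147696 > £90580, so the standard income tax governs.

£147696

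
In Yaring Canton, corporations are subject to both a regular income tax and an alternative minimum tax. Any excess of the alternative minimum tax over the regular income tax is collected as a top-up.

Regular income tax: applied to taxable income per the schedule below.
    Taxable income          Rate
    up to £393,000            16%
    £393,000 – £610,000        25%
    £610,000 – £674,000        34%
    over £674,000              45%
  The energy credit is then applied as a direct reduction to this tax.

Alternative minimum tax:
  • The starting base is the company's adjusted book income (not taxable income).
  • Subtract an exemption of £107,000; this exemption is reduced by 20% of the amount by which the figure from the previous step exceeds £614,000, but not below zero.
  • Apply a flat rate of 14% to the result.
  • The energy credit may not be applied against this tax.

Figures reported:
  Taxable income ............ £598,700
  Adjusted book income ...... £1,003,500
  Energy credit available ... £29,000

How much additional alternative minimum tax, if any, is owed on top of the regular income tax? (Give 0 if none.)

Regular income tax:
  £393,000 × 16% = £62,880
  £205,700 × 25% = £51,425
  → £114,305
  Less energy credit £29,000 → £85,305

Alternative minimum tax:
  Base (adjusted book income): £1,003,500
  Exemption: £107,000 − 20% × (£1,003,500 − £614,000) = £107,000 − £77,900 = £29,100
  Base: £1,003,500 − £29,100 = £974,400
  £974,400 × 14% = £136,416

Excess of alternative minimum tax over regular income tax: £136,416 − £85,305 = £51,111.

£51,111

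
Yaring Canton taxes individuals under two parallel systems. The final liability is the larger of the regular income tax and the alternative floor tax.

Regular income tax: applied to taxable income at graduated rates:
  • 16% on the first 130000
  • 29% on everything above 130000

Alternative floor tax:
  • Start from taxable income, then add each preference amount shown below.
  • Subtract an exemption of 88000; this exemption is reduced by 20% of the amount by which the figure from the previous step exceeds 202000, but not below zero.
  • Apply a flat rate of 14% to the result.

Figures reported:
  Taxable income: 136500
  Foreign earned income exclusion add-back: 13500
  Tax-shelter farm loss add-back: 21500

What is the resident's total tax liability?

22685

Alternative floor tax:
  Adjusted income: 136500 + 13500 + 21500 = 171500
  Exemption: 171500 ≤ 202000, so full 88000 applies
  Base: 171500 − 88000 = 83500
  83500 × 14% = 11690

Regular income tax:
  130000 × 16% = 20800
  6500 × 29% = 1885
  → 22685

22685 > 11690, so the regular income tax governs.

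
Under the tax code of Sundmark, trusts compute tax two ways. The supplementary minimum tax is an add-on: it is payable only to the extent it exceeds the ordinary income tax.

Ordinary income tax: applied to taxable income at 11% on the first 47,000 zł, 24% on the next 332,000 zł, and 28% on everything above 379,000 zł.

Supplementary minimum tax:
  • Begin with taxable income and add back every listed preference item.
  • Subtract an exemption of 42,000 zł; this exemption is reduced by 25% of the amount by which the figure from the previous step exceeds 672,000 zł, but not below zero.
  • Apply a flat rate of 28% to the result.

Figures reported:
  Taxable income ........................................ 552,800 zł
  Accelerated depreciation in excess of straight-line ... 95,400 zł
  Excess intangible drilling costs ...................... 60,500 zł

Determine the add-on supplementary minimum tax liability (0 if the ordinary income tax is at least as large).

55,731 zł

Supplementary minimum tax:
  Adjusted income: 552,800 zł + 95,400 zł + 60,500 zł = 708,700 zł
  Exemption: 42,000 zł − 25% × (708,700 zł − 672,000 zł) = 42,000 zł − 9,175 zł = 32,825 zł
  Base: 708,700 zł − 32,825 zł = 675,875 zł
  675,875 zł × 28% = 189,245 zł

Ordinary income tax:
  47,000 zł × 11% = 5,170 zł
  332,000 zł × 24% = 79,680 zł
  173,800 zł × 28% = 48,664 zł
  → 133,514 zł

Excess of supplementary minimum tax over ordinary income tax: 189,245 zł − 133,514 zł = 55,731 zł.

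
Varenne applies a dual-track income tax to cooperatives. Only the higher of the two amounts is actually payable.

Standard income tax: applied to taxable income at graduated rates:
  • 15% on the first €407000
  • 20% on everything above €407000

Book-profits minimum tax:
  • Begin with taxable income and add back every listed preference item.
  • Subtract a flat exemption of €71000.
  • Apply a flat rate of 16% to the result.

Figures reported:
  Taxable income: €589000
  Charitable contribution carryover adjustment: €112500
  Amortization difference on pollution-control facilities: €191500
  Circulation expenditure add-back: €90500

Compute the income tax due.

Standard income tax:
  €407000 × 15% = €61050
  €182000 × 20% = €36400
  → €97450

Book-profits minimum tax:
  Adjusted income: €589000 + €112500 + €191500 + €90500 = €983500
  Less exemption €71000 → base €912500
  €912500 × 16% = €146000

€146000 > €97450, so the book-profits minimum tax is the binding amount.

€146000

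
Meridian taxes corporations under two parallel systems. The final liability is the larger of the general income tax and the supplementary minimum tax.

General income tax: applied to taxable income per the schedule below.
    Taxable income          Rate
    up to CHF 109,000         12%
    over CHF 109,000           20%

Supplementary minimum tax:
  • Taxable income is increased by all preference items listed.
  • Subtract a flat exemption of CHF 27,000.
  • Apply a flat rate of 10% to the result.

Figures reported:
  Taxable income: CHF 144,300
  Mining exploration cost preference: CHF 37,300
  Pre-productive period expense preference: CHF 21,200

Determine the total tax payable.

CHF 20,140

Supplementary minimum tax:
  Adjusted income: CHF 144,300 + CHF 37,300 + CHF 21,200 = CHF 202,800
  Less exemption CHF 27,000 → base CHF 175,800
  CHF 175,800 × 10% = CHF 17,580

General income tax:
  CHF 109,000 × 12% = CHF 13,080
  CHF 35,300 × 20% = CHF 7,060
  → CHF 20,140

CHF 20,140 > CHF 17,580, so the general income tax governs.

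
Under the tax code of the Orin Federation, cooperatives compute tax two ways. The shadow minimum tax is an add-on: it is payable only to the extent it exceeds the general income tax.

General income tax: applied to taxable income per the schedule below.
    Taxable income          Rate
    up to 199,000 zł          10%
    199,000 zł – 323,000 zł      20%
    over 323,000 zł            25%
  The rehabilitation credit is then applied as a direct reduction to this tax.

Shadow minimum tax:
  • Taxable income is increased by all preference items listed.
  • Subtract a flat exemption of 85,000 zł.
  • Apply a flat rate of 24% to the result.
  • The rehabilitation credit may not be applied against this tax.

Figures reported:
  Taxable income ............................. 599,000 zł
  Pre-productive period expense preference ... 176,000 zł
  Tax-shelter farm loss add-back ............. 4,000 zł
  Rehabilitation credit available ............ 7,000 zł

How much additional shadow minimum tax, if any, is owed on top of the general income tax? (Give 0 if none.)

Shadow minimum tax:
  Adjusted income: 599,000 zł + 176,000 zł + 4,000 zł = 779,000 zł
  Less exemption 85,000 zł → base 694,000 zł
  694,000 zł × 24% = 166,560 zł

General income tax:
  199,000 zł × 10% = 19,900 zł
  124,000 zł × 20% = 24,800 zł
  276,000 zł × 25% = 69,000 zł
  → 113,700 zł
  Less rehabilitation credit 7,000 zł → 106,700 zł

Excess of shadow minimum tax over general income tax: 166,560 zł − 106,700 zł = 59,860 zł.

59,860 zł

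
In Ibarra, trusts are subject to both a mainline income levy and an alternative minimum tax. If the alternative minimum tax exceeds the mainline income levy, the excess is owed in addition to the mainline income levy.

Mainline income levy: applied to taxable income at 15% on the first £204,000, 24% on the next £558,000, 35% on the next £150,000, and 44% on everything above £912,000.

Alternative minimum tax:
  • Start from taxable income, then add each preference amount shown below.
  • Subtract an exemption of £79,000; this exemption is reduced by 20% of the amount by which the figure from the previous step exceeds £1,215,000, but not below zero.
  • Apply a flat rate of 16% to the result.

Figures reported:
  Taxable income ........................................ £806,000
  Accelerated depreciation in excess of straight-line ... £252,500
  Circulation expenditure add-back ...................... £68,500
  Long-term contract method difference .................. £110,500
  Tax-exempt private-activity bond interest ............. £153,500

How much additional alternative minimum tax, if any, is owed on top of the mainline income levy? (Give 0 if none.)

Mainline income levy:
  £204,000 × 15% = £30,600
  £558,000 × 24% = £133,920
  £44,000 × 35% = £15,400
  → £179,920

Alternative minimum tax:
  Adjusted income: £806,000 + £252,500 + £68,500 + £110,500 + £153,500 = £1,391,000
  Exemption: £79,000 − 20% × (£1,391,000 − £1,215,000) = £79,000 − £35,200 = £43,800
  Base: £1,391,000 − £43,800 = £1,347,200
  £1,347,200 × 16% = £215,552

Excess of alternative minimum tax over mainline income levy: £215,552 − £179,920 = £35,632.

£35,632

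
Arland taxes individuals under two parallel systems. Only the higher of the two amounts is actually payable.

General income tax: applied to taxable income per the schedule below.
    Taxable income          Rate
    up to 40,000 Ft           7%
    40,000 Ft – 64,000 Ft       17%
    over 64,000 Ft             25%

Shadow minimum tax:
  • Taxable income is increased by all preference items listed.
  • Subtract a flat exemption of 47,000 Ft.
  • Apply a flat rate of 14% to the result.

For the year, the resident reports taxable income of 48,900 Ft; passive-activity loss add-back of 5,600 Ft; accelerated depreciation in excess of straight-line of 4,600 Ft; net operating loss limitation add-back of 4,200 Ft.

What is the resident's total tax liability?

4,313 Ft

Shadow minimum tax:
  Adjusted income: 48,900 Ft + 5,600 Ft + 4,600 Ft + 4,200 Ft = 63,300 Ft
  Less exemption 47,000 Ft → base 16,300 Ft
  16,300 Ft × 14% = 2,282 Ft

General income tax:
  40,000 Ft × 7% = 2,800 Ft
  8,900 Ft × 17% = 1,513 Ft
  → 4,313 Ft

4,313 Ft > 2,282 Ft, so the general income tax governs.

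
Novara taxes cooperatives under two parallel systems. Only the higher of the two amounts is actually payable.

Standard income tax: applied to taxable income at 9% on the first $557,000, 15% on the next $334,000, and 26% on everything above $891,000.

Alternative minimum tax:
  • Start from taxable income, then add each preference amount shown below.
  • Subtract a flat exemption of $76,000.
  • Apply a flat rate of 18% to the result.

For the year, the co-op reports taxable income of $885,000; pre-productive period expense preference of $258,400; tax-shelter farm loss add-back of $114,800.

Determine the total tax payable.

$212,796

Standard income tax:
  $557,000 × 9% = $50,130
  $328,000 × 15% = $49,200
  → $99,330

Alternative minimum tax:
  Adjusted income: $885,000 + $258,400 + $114,800 = $1,258,200
  Less exemption $76,000 → base $1,182,200
  $1,182,200 × 18% = $212,796

$212,796 > $99,330, so the alternative minimum tax is the binding amount.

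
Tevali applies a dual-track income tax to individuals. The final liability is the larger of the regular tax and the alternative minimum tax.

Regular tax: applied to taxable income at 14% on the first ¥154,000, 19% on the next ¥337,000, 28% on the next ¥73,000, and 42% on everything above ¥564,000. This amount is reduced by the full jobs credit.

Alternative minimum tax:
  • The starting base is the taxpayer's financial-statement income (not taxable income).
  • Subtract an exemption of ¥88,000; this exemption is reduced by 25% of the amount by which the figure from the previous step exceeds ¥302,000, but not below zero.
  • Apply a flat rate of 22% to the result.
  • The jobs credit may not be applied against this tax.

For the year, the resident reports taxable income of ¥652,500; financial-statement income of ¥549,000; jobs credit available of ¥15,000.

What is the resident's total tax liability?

¥128,200

Alternative minimum tax:
  Base (financial-statement income): ¥549,000
  Exemption: ¥88,000 − 25% × (¥549,000 − ¥302,000) = ¥88,000 − ¥61,750 = ¥26,250
  Base: ¥549,000 − ¥26,250 = ¥522,750
  ¥522,750 × 22% = ¥115,005

Regular tax:
  ¥154,000 × 14% = ¥21,560
  ¥337,000 × 19% = ¥64,030
  ¥73,000 × 28% = ¥20,440
  ¥88,500 × 42% = ¥37,170
  → ¥143,200
  Less jobs credit ¥15,000 → ¥128,200

¥128,200 > ¥115,005, so the regular tax governs.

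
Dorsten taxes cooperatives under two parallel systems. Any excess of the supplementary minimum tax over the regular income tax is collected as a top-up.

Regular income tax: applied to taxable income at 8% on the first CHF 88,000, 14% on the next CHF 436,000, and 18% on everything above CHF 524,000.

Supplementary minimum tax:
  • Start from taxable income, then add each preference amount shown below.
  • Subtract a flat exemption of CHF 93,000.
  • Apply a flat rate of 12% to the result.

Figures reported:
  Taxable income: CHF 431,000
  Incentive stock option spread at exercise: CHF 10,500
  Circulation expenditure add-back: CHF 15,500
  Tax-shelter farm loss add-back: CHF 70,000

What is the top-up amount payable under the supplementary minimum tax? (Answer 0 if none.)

CHF 0

Regular income tax:
  CHF 88,000 × 8% = CHF 7,040
  CHF 343,000 × 14% = CHF 48,020
  → CHF 55,060

Supplementary minimum tax:
  Adjusted income: CHF 431,000 + CHF 10,500 + CHF 15,500 + CHF 70,000 = CHF 527,000
  Less exemption CHF 93,000 → base CHF 434,000
  CHF 434,000 × 12% = CHF 52,080

CHF 52,080 ≤ CHF 55,060, so no add-on is due.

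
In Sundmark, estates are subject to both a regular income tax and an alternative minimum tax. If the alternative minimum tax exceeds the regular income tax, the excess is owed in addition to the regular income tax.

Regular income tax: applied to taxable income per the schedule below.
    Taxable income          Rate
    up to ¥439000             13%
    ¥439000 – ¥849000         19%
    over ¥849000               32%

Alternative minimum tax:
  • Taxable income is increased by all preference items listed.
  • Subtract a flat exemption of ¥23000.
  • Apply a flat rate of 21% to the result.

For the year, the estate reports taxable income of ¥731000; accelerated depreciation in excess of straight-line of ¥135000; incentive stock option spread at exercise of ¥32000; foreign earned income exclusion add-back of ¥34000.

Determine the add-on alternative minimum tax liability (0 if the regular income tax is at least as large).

¥78340

Alternative minimum tax:
  Adjusted income: ¥731000 + ¥135000 + ¥32000 + ¥34000 = ¥932000
  Less exemption ¥23000 → base ¥909000
  ¥909000 × 21% = ¥190890

Regular income tax:
  ¥439000 × 13% = ¥57070
  ¥292000 × 19% = ¥55480
  → ¥112550

Excess of alternative minimum tax over regular income tax: ¥190890 − ¥112550 = ¥78340.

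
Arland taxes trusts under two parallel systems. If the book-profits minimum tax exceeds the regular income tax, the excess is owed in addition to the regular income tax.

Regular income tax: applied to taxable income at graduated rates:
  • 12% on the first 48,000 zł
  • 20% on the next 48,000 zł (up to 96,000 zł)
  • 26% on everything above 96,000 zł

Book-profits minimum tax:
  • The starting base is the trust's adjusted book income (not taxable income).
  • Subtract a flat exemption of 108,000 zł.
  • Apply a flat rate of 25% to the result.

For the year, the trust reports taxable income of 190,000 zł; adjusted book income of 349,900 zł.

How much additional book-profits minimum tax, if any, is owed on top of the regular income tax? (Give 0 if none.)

20,675 zł

Book-profits minimum tax:
  Base (adjusted book income): 349,900 zł
  Less exemption 108,000 zł → base 241,900 zł
  241,900 zł × 25% = 60,475 zł

Regular income tax:
  48,000 zł × 12% = 5,760 zł
  48,000 zł × 20% = 9,600 zł
  94,000 zł × 26% = 24,440 zł
  → 39,800 zł

Excess of book-profits minimum tax over regular income tax: 60,475 zł − 39,800 zł = 20,675 zł.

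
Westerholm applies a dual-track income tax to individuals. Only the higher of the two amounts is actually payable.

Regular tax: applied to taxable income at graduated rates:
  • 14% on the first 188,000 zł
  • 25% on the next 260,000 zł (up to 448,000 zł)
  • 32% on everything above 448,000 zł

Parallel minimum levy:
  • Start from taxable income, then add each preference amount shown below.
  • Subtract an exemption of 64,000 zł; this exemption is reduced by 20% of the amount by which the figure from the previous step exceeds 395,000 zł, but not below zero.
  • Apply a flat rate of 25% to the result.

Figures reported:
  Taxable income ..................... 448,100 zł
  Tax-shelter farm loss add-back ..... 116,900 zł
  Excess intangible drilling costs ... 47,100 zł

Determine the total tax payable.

147,880 zł

Parallel minimum levy:
  Adjusted income: 448,100 zł + 116,900 zł + 47,100 zł = 612,100 zł
  Exemption: 64,000 zł − 20% × (612,100 zł − 395,000 zł) = 64,000 zł − 43,420 zł = 20,580 zł
  Base: 612,100 zł − 20,580 zł = 591,520 zł
  591,520 zł × 25% = 147,880 zł

Regular tax:
  188,000 zł × 14% = 26,320 zł
  260,000 zł × 25% = 65,000 zł
  100 zł × 32% = 32 zł
  → 91,352 zł

147,880 zł > 91,352 zł, so the parallel minimum levy is the binding amount.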